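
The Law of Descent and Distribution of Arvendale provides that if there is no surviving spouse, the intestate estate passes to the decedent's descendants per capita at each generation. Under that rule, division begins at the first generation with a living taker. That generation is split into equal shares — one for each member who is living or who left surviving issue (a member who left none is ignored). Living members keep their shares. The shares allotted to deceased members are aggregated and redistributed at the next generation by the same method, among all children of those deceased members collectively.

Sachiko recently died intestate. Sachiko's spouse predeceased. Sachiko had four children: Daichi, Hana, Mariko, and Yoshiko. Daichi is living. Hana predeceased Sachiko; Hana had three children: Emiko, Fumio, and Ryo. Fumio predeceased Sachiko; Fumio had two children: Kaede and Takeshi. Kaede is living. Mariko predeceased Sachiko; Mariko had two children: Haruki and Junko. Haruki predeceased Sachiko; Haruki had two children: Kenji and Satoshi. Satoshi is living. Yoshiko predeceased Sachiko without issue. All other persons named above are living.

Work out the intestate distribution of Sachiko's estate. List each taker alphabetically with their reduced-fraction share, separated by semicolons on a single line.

There is no surviving spouse, so the entire estate passes to Sachiko's descendants per capita at each generation.
At generation 1 (Daichi, Hana, Mariko) there are 3 shares of (1)/3 = 1/3 each.
Living: Daichi — each takes 1/3.
Deceased: Hana and Mariko. Their combined 2/3 is pooled and carried to generation 2.
At generation 2 (Emiko, Fumio, Ryo, Haruki, Junko) there are 5 shares of (2/3)/5 = 2/15 each.
Living: Emiko, Ryo, and Junko — each takes 2/15.
Deceased: Fumio and Haruki. Their combined 4/15 is pooled and carried to generation 3.
At generation 3 (Kaede, Takeshi, Kenji, Satoshi) there are 4 shares of (4/15)/4 = 1/15 each.
Living: Kaede, Takeshi, Kenji, and Satoshi — each takes 1/15.

Daichi 1/3; Emiko 2/15; Junko 2/15; Kaede 1/15; Kenji 1/15; Ryo 2/15; Satoshi 1/15; Takeshi 1/15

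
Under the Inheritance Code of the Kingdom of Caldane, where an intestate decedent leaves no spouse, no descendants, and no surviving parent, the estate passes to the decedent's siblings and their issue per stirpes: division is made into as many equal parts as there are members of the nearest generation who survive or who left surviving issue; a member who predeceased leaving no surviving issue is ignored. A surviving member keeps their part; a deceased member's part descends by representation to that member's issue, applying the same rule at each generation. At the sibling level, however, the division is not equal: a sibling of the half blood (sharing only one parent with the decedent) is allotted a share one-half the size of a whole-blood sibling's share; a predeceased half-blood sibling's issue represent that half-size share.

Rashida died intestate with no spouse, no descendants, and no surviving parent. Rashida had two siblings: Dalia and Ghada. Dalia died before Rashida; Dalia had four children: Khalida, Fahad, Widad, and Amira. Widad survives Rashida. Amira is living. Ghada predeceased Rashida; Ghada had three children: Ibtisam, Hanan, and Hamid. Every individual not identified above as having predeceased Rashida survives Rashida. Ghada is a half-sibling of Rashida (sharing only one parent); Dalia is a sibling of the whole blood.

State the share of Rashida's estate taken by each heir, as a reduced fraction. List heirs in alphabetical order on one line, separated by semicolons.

Amira 1/6; Fahad 1/6; Hamid 1/9; Hanan 1/9; Ibtisam 1/9; Khalida 1/6; Widad 1/6

No spouse, descendants, or parent survives, so the estate passes to Rashida's siblings per stirpes.
Half-blood siblings count for one-half the weight of whole-blood siblings at the initial division.
Dividing 1 in proportion to weights (total weight 3/2): Dalia (weight 1) → 2/3; Ghada (weight 1/2) → 1/3.
Dalia predeceased; the 2/3 allotted to Dalia's branch passes to Dalia's issue by representation.
The 2/3 is divided into 4 equal shares of 1/6 among Khalida, Fahad, Widad, Amira.
Khalida is living and takes 1/6.
Fahad is living and takes 1/6.
Widad is living and takes 1/6.
Amira is living and takes 1/6.
Ghada predeceased; the 1/3 allotted to Ghada's branch passes to Ghada's issue by representation.
The 1/3 is divided into 3 equal shares of 1/9 among Ibtisam, Hanan, Hamid.
Ibtisam is living and takes 1/9.
Hanan is living and takes 1/9.
Hamid is living and takes 1/9.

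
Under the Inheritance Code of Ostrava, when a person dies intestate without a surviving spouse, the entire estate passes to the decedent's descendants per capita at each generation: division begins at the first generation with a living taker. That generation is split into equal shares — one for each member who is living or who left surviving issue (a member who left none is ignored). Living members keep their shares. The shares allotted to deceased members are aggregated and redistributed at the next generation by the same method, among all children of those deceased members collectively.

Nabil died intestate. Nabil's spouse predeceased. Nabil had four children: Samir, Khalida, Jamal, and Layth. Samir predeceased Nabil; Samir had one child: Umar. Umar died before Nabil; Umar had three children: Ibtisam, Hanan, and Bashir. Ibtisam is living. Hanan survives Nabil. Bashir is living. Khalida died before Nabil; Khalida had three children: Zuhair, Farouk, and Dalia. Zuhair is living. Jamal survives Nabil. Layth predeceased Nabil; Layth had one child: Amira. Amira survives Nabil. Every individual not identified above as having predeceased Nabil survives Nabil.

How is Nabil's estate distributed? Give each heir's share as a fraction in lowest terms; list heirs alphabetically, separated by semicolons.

There is no surviving spouse, so the entire estate passes to Nabil's descendants per capita at each generation.
At generation 1 (Samir, Khalida, Jamal, Layth) there are 4 shares of (1)/4 = 1/4 each.
Living: Jamal — each takes 1/4.
Deceased: Samir, Khalida, and Layth. Their combined 3/4 is pooled and carried to generation 2.
At generation 2 (Umar, Zuhair, Farouk, Dalia, Amira) there are 5 shares of (3/4)/5 = 3/20 each.
Living: Zuhair, Farouk, Dalia, and Amira — each takes 3/20.
Deceased: Umar. That 3/20 share is carried to generation 3.
At generation 3 (Ibtisam, Hanan, Bashir) there are 3 shares of (3/20)/3 = 1/20 each.
Living: Ibtisam, Hanan, and Bashir — each takes 1/20.

Amira 3/20; Bashir 1/20; Dalia 3/20; Farouk 3/20; Hanan 1/20; Ibtisam 1/20; Jamal 1/4; Zuhair 3/20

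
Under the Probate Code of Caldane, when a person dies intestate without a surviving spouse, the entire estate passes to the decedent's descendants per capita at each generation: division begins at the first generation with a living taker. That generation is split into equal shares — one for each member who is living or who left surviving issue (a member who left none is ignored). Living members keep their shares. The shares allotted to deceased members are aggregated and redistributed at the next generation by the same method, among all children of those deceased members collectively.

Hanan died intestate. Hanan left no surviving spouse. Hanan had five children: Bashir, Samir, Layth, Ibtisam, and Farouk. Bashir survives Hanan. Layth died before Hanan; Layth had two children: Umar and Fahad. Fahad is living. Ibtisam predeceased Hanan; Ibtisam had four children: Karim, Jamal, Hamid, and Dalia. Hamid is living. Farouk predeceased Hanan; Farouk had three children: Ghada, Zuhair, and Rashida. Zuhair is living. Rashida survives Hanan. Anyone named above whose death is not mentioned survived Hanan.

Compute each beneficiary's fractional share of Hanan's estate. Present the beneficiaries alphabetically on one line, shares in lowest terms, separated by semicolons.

Bashir 1/5; Dalia 1/15; Fahad 1/15; Ghada 1/15; Hamid 1/15; Jamal 1/15; Karim 1/15; Rashida 1/15; Samir 1/5; Umar 1/15; Zuhair 1/15

There is no surviving spouse, so the entire estate passes to Hanan's descendants per capita at each generation.
At generation 1 (Bashir, Samir, Layth, Ibtisam, Farouk) there are 5 shares of (1)/5 = 1/5 each.
Living: Bashir and Samir — each takes 1/5.
Deceased: Layth, Ibtisam, and Farouk. Their combined 3/5 is pooled and carried to generation 2.
At generation 2 (Umar, Fahad, Karim, Jamal, Hamid, Dalia, Ghada, Zuhair, Rashida) there are 9 shares of (3/5)/9 = 1/15 each.
Living: Umar, Fahad, Karim, Jamal, Hamid, Dalia, Ghada, Zuhair, and Rashida — each takes 1/15.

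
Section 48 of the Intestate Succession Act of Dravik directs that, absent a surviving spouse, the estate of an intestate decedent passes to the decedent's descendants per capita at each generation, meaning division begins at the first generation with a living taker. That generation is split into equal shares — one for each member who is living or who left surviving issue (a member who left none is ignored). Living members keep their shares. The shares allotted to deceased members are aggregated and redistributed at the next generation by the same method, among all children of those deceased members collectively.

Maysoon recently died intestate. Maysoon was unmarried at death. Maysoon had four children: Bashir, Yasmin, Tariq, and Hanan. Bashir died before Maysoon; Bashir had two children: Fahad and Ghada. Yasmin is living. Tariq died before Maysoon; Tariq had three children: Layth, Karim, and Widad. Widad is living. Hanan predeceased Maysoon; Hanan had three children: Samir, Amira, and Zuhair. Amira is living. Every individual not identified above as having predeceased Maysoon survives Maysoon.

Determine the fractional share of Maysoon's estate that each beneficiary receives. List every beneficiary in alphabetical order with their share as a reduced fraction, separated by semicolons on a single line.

Amira 3/32; Fahad 3/32; Ghada 3/32; Karim 3/32; Layth 3/32; Samir 3/32; Widad 3/32; Yasmin 1/4; Zuhair 3/32

There is no surviving spouse, so the entire estate passes to Maysoon's descendants per capita at each generation.
At generation 1 (Bashir, Yasmin, Tariq, Hanan) there are 4 shares of (1)/4 = 1/4 each.
Living: Yasmin — each takes 1/4.
Deceased: Bashir, Tariq, and Hanan. Their combined 3/4 is pooled and carried to generation 2.
At generation 2 (Fahad, Ghada, Layth, Karim, Widad, Samir, Amira, Zuhair) there are 8 shares of (3/4)/8 = 3/32 each.
Living: Fahad, Ghada, Layth, Karim, Widad, Samir, Amira, and Zuhair — each takes 3/32.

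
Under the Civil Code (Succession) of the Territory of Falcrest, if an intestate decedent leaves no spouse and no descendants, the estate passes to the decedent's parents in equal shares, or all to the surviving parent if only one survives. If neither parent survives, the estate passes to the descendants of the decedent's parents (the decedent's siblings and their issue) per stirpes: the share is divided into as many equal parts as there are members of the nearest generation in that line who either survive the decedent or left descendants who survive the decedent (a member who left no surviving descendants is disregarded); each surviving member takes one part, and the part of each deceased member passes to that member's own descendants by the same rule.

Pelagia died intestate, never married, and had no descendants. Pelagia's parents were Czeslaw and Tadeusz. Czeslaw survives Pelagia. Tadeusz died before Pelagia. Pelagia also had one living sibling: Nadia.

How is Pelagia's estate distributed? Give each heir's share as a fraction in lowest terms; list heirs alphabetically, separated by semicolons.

Czeslaw 1

Only one parent, Czeslaw, survives, so Czeslaw takes the entire estate. The siblings take nothing because a surviving parent has priority.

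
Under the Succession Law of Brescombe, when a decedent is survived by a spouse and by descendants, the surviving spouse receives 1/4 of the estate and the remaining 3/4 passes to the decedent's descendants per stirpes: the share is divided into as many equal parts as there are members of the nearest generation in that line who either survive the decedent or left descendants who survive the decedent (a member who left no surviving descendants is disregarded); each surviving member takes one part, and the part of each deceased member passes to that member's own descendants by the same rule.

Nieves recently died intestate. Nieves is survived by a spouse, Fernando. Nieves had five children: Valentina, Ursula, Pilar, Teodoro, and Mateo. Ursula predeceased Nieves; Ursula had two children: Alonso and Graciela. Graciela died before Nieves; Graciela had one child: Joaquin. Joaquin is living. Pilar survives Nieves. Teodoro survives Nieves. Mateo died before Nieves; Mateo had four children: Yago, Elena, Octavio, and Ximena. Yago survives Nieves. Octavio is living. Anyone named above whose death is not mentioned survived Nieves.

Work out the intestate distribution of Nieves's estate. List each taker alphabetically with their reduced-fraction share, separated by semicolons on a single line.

Alonso 3/40; Elena 3/80; Fernando 1/4; Joaquin 3/40; Octavio 3/80; Pilar 3/20; Teodoro 3/20; Valentina 3/20; Ximena 3/80; Yago 3/80

Fernando, as surviving spouse, takes 1/4.
The remaining 3/4 passes to Nieves's descendants per stirpes.
The 3/4 is divided into 5 equal shares of 3/20 among Valentina, Ursula, Pilar, Teodoro, Mateo.
Valentina is living and takes 3/20.
Ursula predeceased; the 3/20 allotted to Ursula's branch passes to Ursula's issue by representation.
The 3/20 is divided into 2 equal shares of 3/40 among Alonso, Graciela.
Alonso is living and takes 3/40.
Graciela predeceased; the 3/40 allotted to Graciela's branch passes to Graciela's issue by representation.
Joaquin is the sole taker at this level and receives the full 3/40.
Pilar is living and takes 3/20.
Teodoro is living and takes 3/20.
Mateo predeceased; the 3/20 allotted to Mateo's branch passes to Mateo's issue by representation.
The 3/20 is divided into 4 equal shares of 3/80 among Yago, Elena, Octavio, Ximena.
Yago is living and takes 3/80.
Elena is living and takes 3/80.
Octavio is living and takes 3/80.
Ximena is living and takes 3/80.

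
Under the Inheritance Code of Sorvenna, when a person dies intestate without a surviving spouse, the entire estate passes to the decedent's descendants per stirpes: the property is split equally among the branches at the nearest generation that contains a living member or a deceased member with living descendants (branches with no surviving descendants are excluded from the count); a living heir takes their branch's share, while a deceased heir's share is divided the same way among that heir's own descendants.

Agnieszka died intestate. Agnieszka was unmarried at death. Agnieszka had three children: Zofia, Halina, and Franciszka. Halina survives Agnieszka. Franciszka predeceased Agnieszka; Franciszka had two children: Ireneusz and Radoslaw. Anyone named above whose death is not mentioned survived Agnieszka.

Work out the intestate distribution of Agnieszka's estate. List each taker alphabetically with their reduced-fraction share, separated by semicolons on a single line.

There is no surviving spouse, so the entire estate passes to Agnieszka's descendants per stirpes.
The estate is divided into 3 equal shares of 1/3 among Zofia, Halina, Franciszka.
Zofia is living and takes 1/3.
Halina is living and takes 1/3.
Franciszka predeceased; the 1/3 allotted to Franciszka's branch passes to Franciszka's issue by representation.
The 1/3 is divided into 2 equal shares of 1/6 among Ireneusz, Radoslaw.
Ireneusz is living and takes 1/6.
Radoslaw is living and takes 1/6.

Halina 1/3; Ireneusz 1/6; Radoslaw 1/6; Zofia 1/3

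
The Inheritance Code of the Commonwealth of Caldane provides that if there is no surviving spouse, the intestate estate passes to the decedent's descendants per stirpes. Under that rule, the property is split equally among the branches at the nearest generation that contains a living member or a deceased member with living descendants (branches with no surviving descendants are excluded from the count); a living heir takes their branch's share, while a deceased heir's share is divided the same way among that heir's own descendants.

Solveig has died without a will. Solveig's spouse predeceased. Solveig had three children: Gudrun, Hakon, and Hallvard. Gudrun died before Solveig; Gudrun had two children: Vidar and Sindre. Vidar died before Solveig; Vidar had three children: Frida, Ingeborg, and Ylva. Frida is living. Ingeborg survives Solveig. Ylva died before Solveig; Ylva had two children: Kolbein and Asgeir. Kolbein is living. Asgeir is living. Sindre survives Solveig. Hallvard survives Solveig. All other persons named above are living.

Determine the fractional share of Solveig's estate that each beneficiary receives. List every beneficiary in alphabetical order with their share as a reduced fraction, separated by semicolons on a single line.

Asgeir 1/36; Frida 1/18; Hakon 1/3; Hallvard 1/3; Ingeborg 1/18; Kolbein 1/36; Sindre 1/6

There is no surviving spouse, so the entire estate passes to Solveig's descendants per stirpes.
The estate is divided into 3 equal shares of 1/3 among Gudrun, Hakon, Hallvard.
Gudrun predeceased; the 1/3 allotted to Gudrun's branch passes to Gudrun's issue by representation.
The 1/3 is divided into 2 equal shares of 1/6 among Vidar, Sindre.
Vidar predeceased; the 1/6 allotted to Vidar's branch passes to Vidar's issue by representation.
The 1/6 is divided into 3 equal shares of 1/18 among Frida, Ingeborg, Ylva.
Frida is living and takes 1/18.
Ingeborg is living and takes 1/18.
Ylva predeceased; the 1/18 allotted to Ylva's branch passes to Ylva's issue by representation.
The 1/18 is divided into 2 equal shares of 1/36 among Kolbein, Asgeir.
Kolbein is living and takes 1/36.
Asgeir is living and takes 1/36.
Sindre is living and takes 1/6.
Hakon is living and takes 1/3.
Hallvard is living and takes 1/3.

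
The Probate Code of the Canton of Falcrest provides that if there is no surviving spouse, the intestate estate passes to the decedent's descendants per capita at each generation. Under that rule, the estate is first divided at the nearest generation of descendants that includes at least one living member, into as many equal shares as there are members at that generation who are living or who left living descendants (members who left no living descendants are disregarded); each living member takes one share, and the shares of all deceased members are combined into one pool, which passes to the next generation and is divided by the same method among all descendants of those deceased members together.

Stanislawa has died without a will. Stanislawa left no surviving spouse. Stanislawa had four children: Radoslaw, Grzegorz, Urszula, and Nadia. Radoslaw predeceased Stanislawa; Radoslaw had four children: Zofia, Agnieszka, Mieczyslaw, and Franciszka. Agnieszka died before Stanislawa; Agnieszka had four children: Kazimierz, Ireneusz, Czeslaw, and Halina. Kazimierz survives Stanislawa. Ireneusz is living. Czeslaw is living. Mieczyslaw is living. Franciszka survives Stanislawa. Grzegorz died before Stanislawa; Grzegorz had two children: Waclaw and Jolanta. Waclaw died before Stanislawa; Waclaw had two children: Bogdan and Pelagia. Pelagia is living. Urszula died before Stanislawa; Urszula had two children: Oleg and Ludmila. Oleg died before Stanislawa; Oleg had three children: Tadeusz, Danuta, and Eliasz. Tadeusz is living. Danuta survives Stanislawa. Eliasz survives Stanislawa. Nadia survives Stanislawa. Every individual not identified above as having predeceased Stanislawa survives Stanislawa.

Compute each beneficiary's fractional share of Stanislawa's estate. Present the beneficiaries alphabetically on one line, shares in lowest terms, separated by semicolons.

Bogdan 1/32; Czeslaw 1/32; Danuta 1/32; Eliasz 1/32; Franciszka 3/32; Halina 1/32; Ireneusz 1/32; Jolanta 3/32; Kazimierz 1/32; Ludmila 3/32; Mieczyslaw 3/32; Nadia 1/4; Pelagia 1/32; Tadeusz 1/32; Zofia 3/32

There is no surviving spouse, so the entire estate passes to Stanislawa's descendants per capita at each generation.
At generation 1 (Radoslaw, Grzegorz, Urszula, Nadia) there are 4 shares of (1)/4 = 1/4 each.
Living: Nadia — each takes 1/4.
Deceased: Radoslaw, Grzegorz, and Urszula. Their combined 3/4 is pooled and carried to generation 2.
At generation 2 (Zofia, Agnieszka, Mieczyslaw, Franciszka, Waclaw, Jolanta, Oleg, Ludmila) there are 8 shares of (3/4)/8 = 3/32 each.
Living: Zofia, Mieczyslaw, Franciszka, Jolanta, and Ludmila — each takes 3/32.
Deceased: Agnieszka, Waclaw, and Oleg. Their combined 9/32 is pooled and carried to generation 3.
At generation 3 (Kazimierz, Ireneusz, Czeslaw, Halina, Bogdan, Pelagia, Tadeusz, Danuta, Eliasz) there are 9 shares of (9/32)/9 = 1/32 each.
Living: Kazimierz, Ireneusz, Czeslaw, Halina, Bogdan, Pelagia, Tadeusz, Danuta, and Eliasz — each takes 1/32.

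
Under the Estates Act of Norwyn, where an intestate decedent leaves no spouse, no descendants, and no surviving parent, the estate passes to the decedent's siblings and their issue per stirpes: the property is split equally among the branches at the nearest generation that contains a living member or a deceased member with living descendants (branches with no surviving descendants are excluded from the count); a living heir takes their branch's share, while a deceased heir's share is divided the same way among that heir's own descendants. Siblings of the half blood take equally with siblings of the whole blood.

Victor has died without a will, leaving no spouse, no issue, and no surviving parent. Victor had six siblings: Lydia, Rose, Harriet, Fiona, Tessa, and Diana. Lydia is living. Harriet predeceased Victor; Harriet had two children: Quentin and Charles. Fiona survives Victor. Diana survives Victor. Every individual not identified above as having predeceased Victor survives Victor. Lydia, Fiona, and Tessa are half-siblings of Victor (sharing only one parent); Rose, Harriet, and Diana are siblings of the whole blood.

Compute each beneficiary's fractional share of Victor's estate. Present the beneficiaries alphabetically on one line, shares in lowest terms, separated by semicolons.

No spouse, descendants, or parent survives, so the estate passes to Victor's siblings per stirpes.
Half-blood and whole-blood siblings take equally under the stated rule.
The estate is divided into 6 equal shares of 1/6 among Lydia, Rose, Harriet, Fiona, Tessa, Diana.
Lydia is living and takes 1/6.
Rose is living and takes 1/6.
Harriet predeceased; the 1/6 allotted to Harriet's branch passes to Harriet's issue by representation.
The 1/6 is divided into 2 equal shares of 1/12 among Quentin, Charles.
Quentin is living and takes 1/12.
Charles is living and takes 1/12.
Fiona is living and takes 1/6.
Tessa is living and takes 1/6.
Diana is living and takes 1/6.

Charles 1/12; Diana 1/6; Fiona 1/6; Lydia 1/6; Quentin 1/12; Rose 1/6; Tessa 1/6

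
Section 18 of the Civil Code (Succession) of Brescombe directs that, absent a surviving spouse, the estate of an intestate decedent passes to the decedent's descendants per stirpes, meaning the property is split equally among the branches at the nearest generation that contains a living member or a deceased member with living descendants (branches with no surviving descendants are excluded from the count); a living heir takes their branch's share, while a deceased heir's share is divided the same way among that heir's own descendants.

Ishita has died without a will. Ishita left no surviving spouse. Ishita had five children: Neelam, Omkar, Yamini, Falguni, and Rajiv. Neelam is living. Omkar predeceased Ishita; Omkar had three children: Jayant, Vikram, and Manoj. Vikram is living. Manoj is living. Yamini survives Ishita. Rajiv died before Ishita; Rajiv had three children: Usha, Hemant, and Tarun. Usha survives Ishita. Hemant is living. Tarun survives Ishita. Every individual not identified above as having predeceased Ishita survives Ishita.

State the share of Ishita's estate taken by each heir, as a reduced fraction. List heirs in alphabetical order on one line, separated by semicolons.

There is no surviving spouse, so the entire estate passes to Ishita's descendants per stirpes.
The estate is divided into 5 equal shares of 1/5 among Neelam, Omkar, Yamini, Falguni, Rajiv.
Neelam is living and takes 1/5.
Omkar predeceased; the 1/5 allotted to Omkar's branch passes to Omkar's issue by representation.
The 1/5 is divided into 3 equal shares of 1/15 among Jayant, Vikram, Manoj.
Jayant is living and takes 1/15.
Vikram is living and takes 1/15.
Manoj is living and takes 1/15.
Yamini is living and takes 1/5.
Falguni is living and takes 1/5.
Rajiv predeceased; the 1/5 allotted to Rajiv's branch passes to Rajiv's issue by representation.
The 1/5 is divided into 3 equal shares of 1/15 among Usha, Hemant, Tarun.
Usha is living and takes 1/15.
Hemant is living and takes 1/15.
Tarun is living and takes 1/15.

Falguni 1/5; Hemant 1/15; Jayant 1/15; Manoj 1/15; Neelam 1/5; Tarun 1/15; Usha 1/15; Vikram 1/15; Yamini 1/5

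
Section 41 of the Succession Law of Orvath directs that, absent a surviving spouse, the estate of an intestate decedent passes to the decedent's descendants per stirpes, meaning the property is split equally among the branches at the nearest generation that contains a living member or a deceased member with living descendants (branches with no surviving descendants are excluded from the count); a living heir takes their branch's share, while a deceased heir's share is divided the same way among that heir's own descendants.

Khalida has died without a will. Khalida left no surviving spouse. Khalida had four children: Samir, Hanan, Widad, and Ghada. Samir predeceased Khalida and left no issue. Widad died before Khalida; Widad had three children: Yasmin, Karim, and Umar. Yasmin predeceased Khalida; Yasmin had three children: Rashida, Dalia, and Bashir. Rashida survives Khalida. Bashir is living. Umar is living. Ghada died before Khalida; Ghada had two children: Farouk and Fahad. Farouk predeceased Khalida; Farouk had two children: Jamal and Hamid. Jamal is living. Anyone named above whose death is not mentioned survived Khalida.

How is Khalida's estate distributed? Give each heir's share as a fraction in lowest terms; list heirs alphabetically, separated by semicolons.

Bashir 1/27; Dalia 1/27; Fahad 1/6; Hamid 1/12; Hanan 1/3; Jamal 1/12; Karim 1/9; Rashida 1/27; Umar 1/9

There is no surviving spouse, so the entire estate passes to Khalida's descendants per stirpes.
Samir left no surviving issue, so that branch lapses and is disregarded.
The estate is divided into 3 equal shares of 1/3 among Hanan, Widad, Ghada.
Hanan is living and takes 1/3.
Widad predeceased; the 1/3 allotted to Widad's branch passes to Widad's issue by representation.
The 1/3 is divided into 3 equal shares of 1/9 among Yasmin, Karim, Umar.
Yasmin predeceased; the 1/9 allotted to Yasmin's branch passes to Yasmin's issue by representation.
The 1/9 is divided into 3 equal shares of 1/27 among Rashida, Dalia, Bashir.
Rashida is living and takes 1/27.
Dalia is living and takes 1/27.
Bashir is living and takes 1/27.
Karim is living and takes 1/9.
Umar is living and takes 1/9.
Ghada predeceased; the 1/3 allotted to Ghada's branch passes to Ghada's issue by representation.
The 1/3 is divided into 2 equal shares of 1/6 among Farouk, Fahad.
Farouk predeceased; the 1/6 allotted to Farouk's branch passes to Farouk's issue by representation.
The 1/6 is divided into 2 equal shares of 1/12 among Jamal, Hamid.
Jamal is living and takes 1/12.
Hamid is living and takes 1/12.
Fahad is living and takes 1/6.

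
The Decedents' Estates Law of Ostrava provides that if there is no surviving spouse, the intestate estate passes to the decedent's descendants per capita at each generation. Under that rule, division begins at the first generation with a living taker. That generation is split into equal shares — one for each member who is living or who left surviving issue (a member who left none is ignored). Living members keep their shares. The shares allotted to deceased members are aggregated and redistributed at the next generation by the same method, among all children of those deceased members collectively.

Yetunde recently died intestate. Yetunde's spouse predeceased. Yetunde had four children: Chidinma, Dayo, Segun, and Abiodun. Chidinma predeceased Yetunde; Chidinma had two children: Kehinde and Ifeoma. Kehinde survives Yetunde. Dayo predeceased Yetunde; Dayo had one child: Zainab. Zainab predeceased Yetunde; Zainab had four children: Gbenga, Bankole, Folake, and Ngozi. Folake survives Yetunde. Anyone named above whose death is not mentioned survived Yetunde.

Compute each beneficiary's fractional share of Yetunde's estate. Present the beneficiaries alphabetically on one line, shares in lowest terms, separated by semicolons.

There is no surviving spouse, so the entire estate passes to Yetunde's descendants per capita at each generation.
At generation 1 (Chidinma, Dayo, Segun, Abiodun) there are 4 shares of (1)/4 = 1/4 each.
Living: Segun and Abiodun — each takes 1/4.
Deceased: Chidinma and Dayo. Their combined 1/2 is pooled and carried to generation 2.
At generation 2 (Kehinde, Ifeoma, Zainab) there are 3 shares of (1/2)/3 = 1/6 each.
Living: Kehinde and Ifeoma — each takes 1/6.
Deceased: Zainab. That 1/6 share is carried to generation 3.
At generation 3 (Gbenga, Bankole, Folake, Ngozi) there are 4 shares of (1/6)/4 = 1/24 each.
Living: Gbenga, Bankole, Folake, and Ngozi — each takes 1/24.

Abiodun 1/4; Bankole 1/24; Folake 1/24; Gbenga 1/24; Ifeoma 1/6; Kehinde 1/6; Ngozi 1/24; Segun 1/4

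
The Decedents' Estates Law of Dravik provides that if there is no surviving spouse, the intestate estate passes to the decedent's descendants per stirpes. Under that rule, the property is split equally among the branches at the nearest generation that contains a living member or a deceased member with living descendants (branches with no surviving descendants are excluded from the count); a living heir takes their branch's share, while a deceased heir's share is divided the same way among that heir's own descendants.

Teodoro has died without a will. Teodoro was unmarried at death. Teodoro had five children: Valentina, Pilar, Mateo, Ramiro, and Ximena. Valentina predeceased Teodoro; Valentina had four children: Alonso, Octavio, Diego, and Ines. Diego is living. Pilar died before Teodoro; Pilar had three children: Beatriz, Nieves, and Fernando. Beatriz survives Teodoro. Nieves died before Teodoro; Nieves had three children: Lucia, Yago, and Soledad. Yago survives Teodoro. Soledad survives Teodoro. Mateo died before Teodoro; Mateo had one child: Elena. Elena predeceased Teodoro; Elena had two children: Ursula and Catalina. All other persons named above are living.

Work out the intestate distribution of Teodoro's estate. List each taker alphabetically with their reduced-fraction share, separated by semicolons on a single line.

There is no surviving spouse, so the entire estate passes to Teodoro's descendants per stirpes.
The estate is divided into 5 equal shares of 1/5 among Valentina, Pilar, Mateo, Ramiro, Ximena.
Valentina predeceased; the 1/5 allotted to Valentina's branch passes to Valentina's issue by representation.
The 1/5 is divided into 4 equal shares of 1/20 among Alonso, Octavio, Diego, Ines.
Alonso is living and takes 1/20.
Octavio is living and takes 1/20.
Diego is living and takes 1/20.
Ines is living and takes 1/20.
Pilar predeceased; the 1/5 allotted to Pilar's branch passes to Pilar's issue by representation.
The 1/5 is divided into 3 equal shares of 1/15 among Beatriz, Nieves, Fernando.
Beatriz is living and takes 1/15.
Nieves predeceased; the 1/15 allotted to Nieves's branch passes to Nieves's issue by representation.
The 1/15 is divided into 3 equal shares of 1/45 among Lucia, Yago, Soledad.
Lucia is living and takes 1/45.
Yago is living and takes 1/45.
Soledad is living and takes 1/45.
Fernando is living and takes 1/15.
Mateo predeceased; the 1/5 allotted to Mateo's branch passes to Mateo's issue by representation.
Elena's line is the sole branch at this level, so the full 1/5 passes to Elena's issue by representation.
The 1/5 is divided into 2 equal shares of 1/10 among Ursula, Catalina.
Ursula is living and takes 1/10.
Catalina is living and takes 1/10.
Ramiro is living and takes 1/5.
Ximena is living and takes 1/5.

Alonso 1/20; Beatriz 1/15; Catalina 1/10; Diego 1/20; Fernando 1/15; Ines 1/20; Lucia 1/45; Octavio 1/20; Ramiro 1/5; Soledad 1/45; Ursula 1/10; Ximena 1/5; Yago 1/45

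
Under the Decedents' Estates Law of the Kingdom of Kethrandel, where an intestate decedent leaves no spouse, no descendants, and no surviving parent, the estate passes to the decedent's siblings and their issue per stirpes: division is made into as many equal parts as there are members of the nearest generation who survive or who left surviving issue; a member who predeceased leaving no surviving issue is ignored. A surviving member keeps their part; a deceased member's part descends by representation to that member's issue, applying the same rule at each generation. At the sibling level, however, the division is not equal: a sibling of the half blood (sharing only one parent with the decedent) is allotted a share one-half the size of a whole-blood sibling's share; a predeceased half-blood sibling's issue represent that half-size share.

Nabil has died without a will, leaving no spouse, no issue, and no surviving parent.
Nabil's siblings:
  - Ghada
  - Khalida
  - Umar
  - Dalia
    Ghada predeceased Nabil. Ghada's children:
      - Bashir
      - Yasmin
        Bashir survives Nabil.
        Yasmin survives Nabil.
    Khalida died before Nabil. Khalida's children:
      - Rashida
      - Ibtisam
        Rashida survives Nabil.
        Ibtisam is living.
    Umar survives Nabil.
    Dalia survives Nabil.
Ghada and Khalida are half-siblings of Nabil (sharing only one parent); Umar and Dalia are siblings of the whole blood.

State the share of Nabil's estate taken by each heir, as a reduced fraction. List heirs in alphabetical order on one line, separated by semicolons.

No spouse, descendants, or parent survives, so the estate passes to Nabil's siblings per stirpes.
Half-blood siblings count for one-half the weight of whole-blood siblings at the initial division.
Dividing 1 in proportion to weights (total weight 3): Ghada (weight 1/2) → 1/6; Khalida (weight 1/2) → 1/6; Umar (weight 1) → 1/3; Dalia (weight 1) → 1/3.
Ghada predeceased; the 1/6 allotted to Ghada's branch passes to Ghada's issue by representation.
The 1/6 is divided into 2 equal shares of 1/12 among Bashir, Yasmin.
Bashir is living and takes 1/12.
Yasmin is living and takes 1/12.
Khalida predeceased; the 1/6 allotted to Khalida's branch passes to Khalida's issue by representation.
The 1/6 is divided into 2 equal shares of 1/12 among Rashida, Ibtisam.
Rashida is living and takes 1/12.
Ibtisam is living and takes 1/12.
Umar is living and takes 1/3.
Dalia is living and takes 1/3.

Bashir 1/12; Dalia 1/3; Ibtisam 1/12; Rashida 1/12; Umar 1/3; Yasmin 1/12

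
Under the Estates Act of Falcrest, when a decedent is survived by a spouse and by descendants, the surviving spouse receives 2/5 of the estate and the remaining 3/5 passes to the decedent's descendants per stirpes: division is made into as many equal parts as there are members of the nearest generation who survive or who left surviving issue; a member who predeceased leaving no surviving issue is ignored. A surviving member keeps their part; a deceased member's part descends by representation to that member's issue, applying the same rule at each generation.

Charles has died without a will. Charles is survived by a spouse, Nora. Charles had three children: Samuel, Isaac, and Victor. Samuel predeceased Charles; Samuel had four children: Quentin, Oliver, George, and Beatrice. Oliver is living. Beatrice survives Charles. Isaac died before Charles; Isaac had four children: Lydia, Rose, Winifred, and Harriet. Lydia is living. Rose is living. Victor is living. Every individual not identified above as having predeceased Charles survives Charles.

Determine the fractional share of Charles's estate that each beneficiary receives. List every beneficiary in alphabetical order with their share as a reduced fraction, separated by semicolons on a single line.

Beatrice 1/20; George 1/20; Harriet 1/20; Lydia 1/20; Nora 2/5; Oliver 1/20; Quentin 1/20; Rose 1/20; Victor 1/5; Winifred 1/20

Nora, as surviving spouse, takes 2/5.
The remaining 3/5 passes to Charles's descendants per stirpes.
The 3/5 is divided into 3 equal shares of 1/5 among Samuel, Isaac, Victor.
Samuel predeceased; the 1/5 allotted to Samuel's branch passes to Samuel's issue by representation.
The 1/5 is divided into 4 equal shares of 1/20 among Quentin, Oliver, George, Beatrice.
Quentin is living and takes 1/20.
Oliver is living and takes 1/20.
George is living and takes 1/20.
Beatrice is living and takes 1/20.
Isaac predeceased; the 1/5 allotted to Isaac's branch passes to Isaac's issue by representation.
The 1/5 is divided into 4 equal shares of 1/20 among Lydia, Rose, Winifred, Harriet.
Lydia is living and takes 1/20.
Rose is living and takes 1/20.
Winifred is living and takes 1/20.
Harriet is living and takes 1/20.
Victor is living and takes 1/5.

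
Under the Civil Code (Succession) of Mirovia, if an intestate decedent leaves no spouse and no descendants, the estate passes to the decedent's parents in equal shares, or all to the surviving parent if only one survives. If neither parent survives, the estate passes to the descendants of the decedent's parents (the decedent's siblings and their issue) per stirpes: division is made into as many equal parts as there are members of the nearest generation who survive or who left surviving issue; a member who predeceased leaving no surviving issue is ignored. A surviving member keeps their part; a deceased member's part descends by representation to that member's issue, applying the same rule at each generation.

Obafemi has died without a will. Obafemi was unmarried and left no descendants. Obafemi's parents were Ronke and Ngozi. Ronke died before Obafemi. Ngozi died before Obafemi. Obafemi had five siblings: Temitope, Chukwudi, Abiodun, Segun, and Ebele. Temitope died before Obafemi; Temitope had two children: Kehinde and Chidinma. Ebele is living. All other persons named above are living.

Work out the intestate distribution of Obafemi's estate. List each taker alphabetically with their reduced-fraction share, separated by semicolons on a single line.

Abiodun 1/5; Chidinma 1/10; Chukwudi 1/5; Ebele 1/5; Kehinde 1/10; Segun 1/5

Neither parent survives and there are no descendants, so the estate passes to Obafemi's siblings and their issue per stirpes.
The estate is divided into 5 equal shares of 1/5 among Temitope, Chukwudi, Abiodun, Segun, Ebele.
Temitope predeceased; the 1/5 allotted to Temitope's branch passes to Temitope's issue by representation.
The 1/5 is divided into 2 equal shares of 1/10 among Kehinde, Chidinma.
Kehinde is living and takes 1/10.
Chidinma is living and takes 1/10.
Chukwudi is living and takes 1/5.
Abiodun is living and takes 1/5.
Segun is living and takes 1/5.
Ebele is living and takes 1/5.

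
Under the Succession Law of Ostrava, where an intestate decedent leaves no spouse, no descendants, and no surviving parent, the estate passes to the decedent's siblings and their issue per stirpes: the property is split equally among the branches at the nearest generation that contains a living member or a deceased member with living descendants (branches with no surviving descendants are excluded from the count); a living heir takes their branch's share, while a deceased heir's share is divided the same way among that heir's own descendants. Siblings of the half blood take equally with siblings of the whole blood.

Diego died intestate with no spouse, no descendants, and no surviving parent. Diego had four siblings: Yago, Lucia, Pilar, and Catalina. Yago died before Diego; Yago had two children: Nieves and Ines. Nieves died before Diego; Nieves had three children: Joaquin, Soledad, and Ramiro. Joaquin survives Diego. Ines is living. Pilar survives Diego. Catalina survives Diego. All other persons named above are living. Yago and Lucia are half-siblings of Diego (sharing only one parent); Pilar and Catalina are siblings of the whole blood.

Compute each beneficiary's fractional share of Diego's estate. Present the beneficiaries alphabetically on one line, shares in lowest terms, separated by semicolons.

Catalina 1/4; Ines 1/8; Joaquin 1/24; Lucia 1/4; Pilar 1/4; Ramiro 1/24; Soledad 1/24

No spouse, descendants, or parent survives, so the estate passes to Diego's siblings per stirpes.
Half-blood and whole-blood siblings take equally under the stated rule.
The estate is divided into 4 equal shares of 1/4 among Yago, Lucia, Pilar, Catalina.
Yago predeceased; the 1/4 allotted to Yago's branch passes to Yago's issue by representation.
The 1/4 is divided into 2 equal shares of 1/8 among Nieves, Ines.
Nieves predeceased; the 1/8 allotted to Nieves's branch passes to Nieves's issue by representation.
The 1/8 is divided into 3 equal shares of 1/24 among Joaquin, Soledad, Ramiro.
Joaquin is living and takes 1/24.
Soledad is living and takes 1/24.
Ramiro is living and takes 1/24.
Ines is living and takes 1/8.
Lucia is living and takes 1/4.
Pilar is living and takes 1/4.
Catalina is living and takes 1/4.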